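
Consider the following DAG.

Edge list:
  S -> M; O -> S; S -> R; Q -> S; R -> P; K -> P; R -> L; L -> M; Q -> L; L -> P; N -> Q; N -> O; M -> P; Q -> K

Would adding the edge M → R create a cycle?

Adding M→R creates a cycle iff R can already reach M.
Path from R: R → L → M.
So R → … → M → R is a cycle.

Yes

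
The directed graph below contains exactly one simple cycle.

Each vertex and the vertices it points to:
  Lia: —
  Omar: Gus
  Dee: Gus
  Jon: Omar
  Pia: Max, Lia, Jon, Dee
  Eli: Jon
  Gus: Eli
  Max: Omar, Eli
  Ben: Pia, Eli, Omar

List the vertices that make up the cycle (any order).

DFS with gray/black marking from Jon:
Jon gray
  Omar gray
    Gus gray
      Eli gray
        Eli→Jon: Jon is gray → back edge
Back edge closes the cycle Jon → Omar → Gus → Eli → Jon; its vertices are {Eli, Gus, Jon, Omar}.

Eli, Gus, Jon, Omar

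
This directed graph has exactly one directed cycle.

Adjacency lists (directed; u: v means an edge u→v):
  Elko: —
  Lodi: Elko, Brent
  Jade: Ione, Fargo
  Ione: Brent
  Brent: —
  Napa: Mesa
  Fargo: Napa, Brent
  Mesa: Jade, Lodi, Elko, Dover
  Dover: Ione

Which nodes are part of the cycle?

DFS with gray/black marking from Mesa:
Mesa gray
  Jade gray
    Ione gray
      Brent gray
      Brent black
    Ione black
    Fargo gray
      Napa gray
        Napa→Mesa: Mesa is gray → back edge
Back edge closes the cycle Mesa → Jade → Fargo → Napa → Mesa; its vertices are {Jade, Mesa, Napa, Fargo}.

Jade, Mesa, Napa, Fargo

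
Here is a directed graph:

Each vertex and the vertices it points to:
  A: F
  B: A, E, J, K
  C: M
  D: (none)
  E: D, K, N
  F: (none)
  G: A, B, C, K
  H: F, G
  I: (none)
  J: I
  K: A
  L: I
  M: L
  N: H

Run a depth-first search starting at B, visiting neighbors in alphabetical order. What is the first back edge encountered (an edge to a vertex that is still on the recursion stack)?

DFS from B (visiting neighbors in alphabetical order); mark gray on enter, black on exit:
B gray
  A gray
    F gray
    F black
  A black
  E gray
    D gray
    D black
    K gray
      K→A: A black — skip
    K black
    N gray
      H gray
        H→F: F black — skip
        G gray
          G→A: A black — skip
          G→B: B is gray → back edge
First back edge: G → B.

G→B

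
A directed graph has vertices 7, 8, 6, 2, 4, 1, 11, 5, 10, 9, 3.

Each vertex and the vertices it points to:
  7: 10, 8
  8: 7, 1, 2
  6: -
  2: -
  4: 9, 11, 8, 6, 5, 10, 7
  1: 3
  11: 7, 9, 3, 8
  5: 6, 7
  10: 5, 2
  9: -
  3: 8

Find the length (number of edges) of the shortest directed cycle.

For each vertex v, BFS finds the shortest path from v back to v.
The shortest such closed walk is 8 → 7 → 8, length 2.

2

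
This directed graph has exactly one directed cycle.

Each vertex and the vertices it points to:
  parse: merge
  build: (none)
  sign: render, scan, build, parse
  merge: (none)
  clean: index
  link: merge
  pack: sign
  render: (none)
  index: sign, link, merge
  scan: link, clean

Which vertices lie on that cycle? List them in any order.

scan, sign, clean, index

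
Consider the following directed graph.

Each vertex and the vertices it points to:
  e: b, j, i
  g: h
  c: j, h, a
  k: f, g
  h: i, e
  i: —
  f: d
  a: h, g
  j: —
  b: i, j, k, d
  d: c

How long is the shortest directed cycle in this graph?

5

For each vertex v, BFS finds the shortest path from v back to v.
The shortest such closed walk is b → k → g → h → e → b, length 5.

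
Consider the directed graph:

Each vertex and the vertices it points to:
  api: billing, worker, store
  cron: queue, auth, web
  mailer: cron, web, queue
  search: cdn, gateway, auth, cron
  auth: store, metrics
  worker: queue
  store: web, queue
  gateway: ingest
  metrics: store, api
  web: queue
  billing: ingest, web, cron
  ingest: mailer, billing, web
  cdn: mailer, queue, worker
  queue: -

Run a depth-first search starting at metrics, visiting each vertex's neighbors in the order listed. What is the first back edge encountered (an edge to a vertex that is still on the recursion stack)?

DFS from metrics (visiting each vertex's neighbors in the order listed); mark gray on enter, black on exit:
metrics gray
  store gray
    web gray
      queue gray
      queue black
    web black
    store→queue: queue black — skip
  store black
  api gray
    billing gray
      ingest gray
        mailer gray
          cron gray
            cron→queue: queue black — skip
            auth gray
              auth→store: store black — skip
              auth→metrics: metrics is gray → back edge
First back edge: auth → metrics.

auth→metrics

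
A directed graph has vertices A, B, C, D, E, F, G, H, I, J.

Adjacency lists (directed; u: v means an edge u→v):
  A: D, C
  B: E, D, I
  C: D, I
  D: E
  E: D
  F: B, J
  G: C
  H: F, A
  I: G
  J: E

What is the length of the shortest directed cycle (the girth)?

2

For each vertex v, BFS finds the shortest path from v back to v.
The shortest such closed walk is E → D → E, length 2.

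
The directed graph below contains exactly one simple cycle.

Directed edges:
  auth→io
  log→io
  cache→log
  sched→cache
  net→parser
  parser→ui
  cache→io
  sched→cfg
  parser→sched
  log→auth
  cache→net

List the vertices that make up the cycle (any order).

DFS with gray/black marking from cache:
cache gray
  io gray
  io black
  log gray
    auth gray
      auth→io: io black — skip
    auth black
    log→io: io black — skip
  log black
  net gray
    parser gray
      sched gray
        sched→cache: cache is gray → back edge
Back edge closes the cycle cache → net → parser → sched → cache; its vertices are {net, cache, sched, parser}.

net, cache, sched, parser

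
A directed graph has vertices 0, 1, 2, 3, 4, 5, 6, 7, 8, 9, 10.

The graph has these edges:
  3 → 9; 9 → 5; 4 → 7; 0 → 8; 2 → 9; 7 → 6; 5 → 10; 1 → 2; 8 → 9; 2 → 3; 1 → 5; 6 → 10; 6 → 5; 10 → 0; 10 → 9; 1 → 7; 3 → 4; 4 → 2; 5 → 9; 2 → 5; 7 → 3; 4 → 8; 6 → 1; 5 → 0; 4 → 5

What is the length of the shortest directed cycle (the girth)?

For each vertex v, BFS finds the shortest path from v back to v.
The shortest such closed walk is 5 → 9 → 5, length 2.

2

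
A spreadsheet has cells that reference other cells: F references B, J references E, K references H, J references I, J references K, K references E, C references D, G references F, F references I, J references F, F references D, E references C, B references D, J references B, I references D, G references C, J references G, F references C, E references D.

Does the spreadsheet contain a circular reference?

DFS with white/gray/black marking, starting from E:
E gray
  C gray
    D gray
    D black
  C black
  E→D: D black — skip
E black
B gray
  B→D: D black — skip
B black
F gray
  F→D: D black — skip
  F→B: B black — skip
  F→C: C black — skip
  I gray
    I→D: D black — skip
  I black
F black
G gray
  G→F: F black — skip
  G→C: C black — skip
G black
H gray
H black
J gray
  J→I: I black — skip
  J→E: E black — skip
  K gray
    K→E: E black — skip
    K→H: H black — skip
  K black
  J→F: F black — skip
  J→B: B black — skip
  J→G: G black — skip
J black
Every edge goes to a white or black vertex — no back edge, so the graph is acyclic.

No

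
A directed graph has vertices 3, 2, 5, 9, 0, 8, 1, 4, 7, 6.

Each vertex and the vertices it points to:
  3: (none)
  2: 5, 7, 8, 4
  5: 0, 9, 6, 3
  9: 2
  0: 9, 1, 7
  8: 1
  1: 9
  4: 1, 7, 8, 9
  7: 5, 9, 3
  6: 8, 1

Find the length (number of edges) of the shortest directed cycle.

3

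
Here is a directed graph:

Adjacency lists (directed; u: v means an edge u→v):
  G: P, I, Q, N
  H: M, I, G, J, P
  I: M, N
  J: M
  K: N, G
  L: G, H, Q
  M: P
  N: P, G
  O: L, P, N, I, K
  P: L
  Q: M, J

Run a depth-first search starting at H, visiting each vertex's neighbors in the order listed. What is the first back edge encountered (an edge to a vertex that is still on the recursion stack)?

DFS from H (visiting each vertex's neighbors in the order listed); mark gray on enter, black on exit:
H gray
  M gray
    P gray
      L gray
        G gray
          G→P: P is gray → back edge
First back edge: G → P.

G->P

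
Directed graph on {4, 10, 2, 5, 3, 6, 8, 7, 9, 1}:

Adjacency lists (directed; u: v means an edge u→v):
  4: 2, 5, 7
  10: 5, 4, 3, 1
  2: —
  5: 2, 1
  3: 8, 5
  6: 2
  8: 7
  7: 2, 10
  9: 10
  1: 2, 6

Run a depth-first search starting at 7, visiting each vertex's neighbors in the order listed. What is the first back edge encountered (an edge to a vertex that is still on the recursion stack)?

DFS from 7 (visiting each vertex's neighbors in the order listed); mark gray on enter, black on exit:
7 gray
  2 gray
  2 black
  10 gray
    5 gray
      5→2: 2 black — skip
      1 gray
        1→2: 2 black — skip
        6 gray
          6→2: 2 black — skip
        6 black
      1 black
    5 black
    4 gray
      4→2: 2 black — skip
      4→5: 5 black — skip
      4→7: 7 is gray → back edge
First back edge: 4 → 7.

4→7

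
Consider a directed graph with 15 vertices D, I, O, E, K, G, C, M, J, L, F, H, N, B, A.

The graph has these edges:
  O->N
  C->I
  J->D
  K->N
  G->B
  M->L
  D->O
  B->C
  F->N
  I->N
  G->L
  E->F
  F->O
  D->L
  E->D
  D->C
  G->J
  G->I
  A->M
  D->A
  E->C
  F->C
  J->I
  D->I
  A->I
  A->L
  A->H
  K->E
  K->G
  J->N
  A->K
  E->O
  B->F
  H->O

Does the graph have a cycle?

Yes

DFS with white/gray/black marking, starting from H:
H gray
  O gray
    N gray
    N black
  O black
H black
D gray
  L gray
  L black
  D→O: O black — skip
  A gray
    A→H: H black — skip
    K gray
      G gray
        B gray
          C gray
            I gray
              I→N: N black — skip
            I black
          C black
          F gray
            F→O: O black — skip
            F→N: N black — skip
            F→C: C black — skip
          F black
        B black
        J gray
          J→I: I black — skip
          J→D: D is gray → back edge
Back edge found, so a cycle exists: D → A → K → G → J → D.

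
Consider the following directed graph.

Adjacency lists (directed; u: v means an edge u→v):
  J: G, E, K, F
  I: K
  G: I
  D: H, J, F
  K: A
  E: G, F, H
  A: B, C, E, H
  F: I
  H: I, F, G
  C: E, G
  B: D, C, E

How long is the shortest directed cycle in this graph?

4

For each vertex v, BFS finds the shortest path from v back to v.
The shortest such closed walk is K → A → H → I → K, length 4.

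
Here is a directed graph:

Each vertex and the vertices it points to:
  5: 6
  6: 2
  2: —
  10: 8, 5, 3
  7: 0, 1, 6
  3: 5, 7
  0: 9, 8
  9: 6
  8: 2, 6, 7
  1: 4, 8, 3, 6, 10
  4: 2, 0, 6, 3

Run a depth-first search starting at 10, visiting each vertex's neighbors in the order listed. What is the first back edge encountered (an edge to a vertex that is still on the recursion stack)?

0→8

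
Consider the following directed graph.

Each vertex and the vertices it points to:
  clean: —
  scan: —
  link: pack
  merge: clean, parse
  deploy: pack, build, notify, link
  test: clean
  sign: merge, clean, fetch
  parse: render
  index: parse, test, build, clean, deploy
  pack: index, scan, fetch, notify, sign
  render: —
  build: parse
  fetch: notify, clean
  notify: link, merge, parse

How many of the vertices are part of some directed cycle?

7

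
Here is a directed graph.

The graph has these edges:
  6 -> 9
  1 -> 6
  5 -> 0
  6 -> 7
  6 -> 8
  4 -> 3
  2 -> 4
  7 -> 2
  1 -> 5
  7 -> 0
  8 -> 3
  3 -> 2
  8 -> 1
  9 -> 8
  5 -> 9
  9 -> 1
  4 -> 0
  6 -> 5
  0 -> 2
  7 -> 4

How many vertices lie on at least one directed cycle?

A vertex is on a directed cycle iff it belongs to a strongly connected component of size ≥ 2 (or has a self-loop).
The vertices on cycles are {0, 1, 2, 3, 4, 5, 6, 8, 9} — 9 in total.

9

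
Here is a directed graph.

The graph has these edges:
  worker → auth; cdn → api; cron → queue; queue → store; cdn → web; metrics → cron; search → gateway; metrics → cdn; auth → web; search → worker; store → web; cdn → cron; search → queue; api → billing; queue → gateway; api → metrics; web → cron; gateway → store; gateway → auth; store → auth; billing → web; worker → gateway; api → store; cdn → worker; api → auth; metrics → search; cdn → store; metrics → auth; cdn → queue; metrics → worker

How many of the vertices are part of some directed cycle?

A vertex is on a directed cycle iff it belongs to a strongly connected component of size ≥ 2 (or has a self-loop).
The vertices on cycles are {api, cdn, web, auth, cron, queue, store, gateway, metrics} — 9 in total.

9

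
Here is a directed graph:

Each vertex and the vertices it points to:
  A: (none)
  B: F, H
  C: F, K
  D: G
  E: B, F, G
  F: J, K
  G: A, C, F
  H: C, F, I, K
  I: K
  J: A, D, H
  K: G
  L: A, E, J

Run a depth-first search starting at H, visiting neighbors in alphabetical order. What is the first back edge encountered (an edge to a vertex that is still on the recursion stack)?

G→C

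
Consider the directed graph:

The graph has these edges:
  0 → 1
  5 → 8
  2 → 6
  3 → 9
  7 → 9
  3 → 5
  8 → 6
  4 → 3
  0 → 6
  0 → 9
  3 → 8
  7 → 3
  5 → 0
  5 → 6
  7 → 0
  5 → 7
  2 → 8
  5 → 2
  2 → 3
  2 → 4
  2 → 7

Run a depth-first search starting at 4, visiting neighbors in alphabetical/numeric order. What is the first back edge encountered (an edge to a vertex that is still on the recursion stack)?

2→3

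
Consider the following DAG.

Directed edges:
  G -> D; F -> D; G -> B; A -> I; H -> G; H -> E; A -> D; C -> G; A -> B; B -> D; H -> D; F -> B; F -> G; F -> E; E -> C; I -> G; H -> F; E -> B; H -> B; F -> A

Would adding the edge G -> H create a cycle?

Yes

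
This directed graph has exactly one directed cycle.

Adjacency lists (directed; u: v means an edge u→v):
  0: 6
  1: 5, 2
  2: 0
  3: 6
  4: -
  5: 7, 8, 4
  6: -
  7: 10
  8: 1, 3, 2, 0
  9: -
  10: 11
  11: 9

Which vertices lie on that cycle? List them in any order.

1, 5, 8

DFS with gray/black marking from 1:
1 gray
  5 gray
    7 gray
      10 gray
        11 gray
          9 gray
          9 black
        11 black
      10 black
    7 black
    8 gray
      8→1: 1 is gray → back edge
Back edge closes the cycle 1 → 5 → 8 → 1; its vertices are {1, 5, 8}.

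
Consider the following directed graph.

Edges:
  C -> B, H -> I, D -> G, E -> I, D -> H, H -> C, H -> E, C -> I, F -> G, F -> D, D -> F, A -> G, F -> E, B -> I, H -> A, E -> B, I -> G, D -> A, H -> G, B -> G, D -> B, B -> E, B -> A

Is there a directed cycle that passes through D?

Yes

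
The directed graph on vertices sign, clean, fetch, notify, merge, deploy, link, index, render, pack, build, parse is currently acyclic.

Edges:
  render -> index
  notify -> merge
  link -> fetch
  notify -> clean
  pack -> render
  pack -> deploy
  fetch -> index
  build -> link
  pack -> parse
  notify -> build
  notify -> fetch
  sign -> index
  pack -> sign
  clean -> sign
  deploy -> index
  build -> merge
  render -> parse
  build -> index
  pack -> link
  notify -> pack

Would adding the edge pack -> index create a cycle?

Adding pack→index creates a cycle iff index can already reach pack.
Explore from index: no path reaches pack. The graph stays acyclic.

No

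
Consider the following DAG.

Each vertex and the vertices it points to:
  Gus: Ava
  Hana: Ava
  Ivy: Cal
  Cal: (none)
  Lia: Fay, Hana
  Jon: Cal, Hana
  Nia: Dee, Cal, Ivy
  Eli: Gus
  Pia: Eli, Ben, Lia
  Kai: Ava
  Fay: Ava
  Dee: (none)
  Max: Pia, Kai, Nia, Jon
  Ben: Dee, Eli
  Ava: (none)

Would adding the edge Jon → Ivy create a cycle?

Adding Jon→Ivy creates a cycle iff Ivy can already reach Jon.
Explore from Ivy: no path reaches Jon. The graph stays acyclic.

No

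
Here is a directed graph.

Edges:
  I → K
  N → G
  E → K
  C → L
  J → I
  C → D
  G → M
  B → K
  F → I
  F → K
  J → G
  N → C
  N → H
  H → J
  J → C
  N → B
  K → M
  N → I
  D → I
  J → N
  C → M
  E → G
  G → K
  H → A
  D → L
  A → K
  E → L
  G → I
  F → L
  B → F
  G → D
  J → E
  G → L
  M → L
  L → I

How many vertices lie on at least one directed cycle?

7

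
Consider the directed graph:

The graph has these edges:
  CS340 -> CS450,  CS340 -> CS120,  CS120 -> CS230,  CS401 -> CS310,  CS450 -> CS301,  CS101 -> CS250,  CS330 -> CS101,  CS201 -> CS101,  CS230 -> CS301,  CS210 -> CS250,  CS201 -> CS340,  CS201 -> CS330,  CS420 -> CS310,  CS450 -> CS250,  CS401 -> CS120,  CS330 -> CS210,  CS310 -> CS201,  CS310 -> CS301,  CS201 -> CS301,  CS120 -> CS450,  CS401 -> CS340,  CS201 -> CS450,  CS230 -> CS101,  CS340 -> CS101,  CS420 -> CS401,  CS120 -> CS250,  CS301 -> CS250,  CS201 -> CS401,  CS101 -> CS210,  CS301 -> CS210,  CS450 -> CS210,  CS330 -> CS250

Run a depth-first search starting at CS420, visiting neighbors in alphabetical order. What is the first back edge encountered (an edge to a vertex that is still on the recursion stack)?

CS401→CS310

DFS from CS420 (visiting neighbors in alphabetical order); mark gray on enter, black on exit:
CS420 gray
  CS310 gray
    CS201 gray
      CS101 gray
        CS210 gray
          CS250 gray
          CS250 black
        CS210 black
        CS101→CS250: CS250 black — skip
      CS101 black
      CS301 gray
        CS301→CS210: CS210 black — skip
        CS301→CS250: CS250 black — skip
      CS301 black
      CS330 gray
        CS330→CS101: CS101 black — skip
        CS330→CS210: CS210 black — skip
        CS330→CS250: CS250 black — skip
      CS330 black
      CS340 gray
        CS340→CS101: CS101 black — skip
        CS120 gray
          CS230 gray
            CS230→CS101: CS101 black — skip
            CS230→CS301: CS301 black — skip
          CS230 black
          CS120→CS250: CS250 black — skip
          CS450 gray
            CS450→CS210: CS210 black — skip
            CS450→CS250: CS250 black — skip
            CS450→CS301: CS301 black — skip
          CS450 black
        CS120 black
        CS340→CS450: CS450 black — skip
      CS340 black
      CS401 gray
        CS401→CS120: CS120 black — skip
        CS401→CS310: CS310 is gray → back edge
First back edge: CS401 → CS310.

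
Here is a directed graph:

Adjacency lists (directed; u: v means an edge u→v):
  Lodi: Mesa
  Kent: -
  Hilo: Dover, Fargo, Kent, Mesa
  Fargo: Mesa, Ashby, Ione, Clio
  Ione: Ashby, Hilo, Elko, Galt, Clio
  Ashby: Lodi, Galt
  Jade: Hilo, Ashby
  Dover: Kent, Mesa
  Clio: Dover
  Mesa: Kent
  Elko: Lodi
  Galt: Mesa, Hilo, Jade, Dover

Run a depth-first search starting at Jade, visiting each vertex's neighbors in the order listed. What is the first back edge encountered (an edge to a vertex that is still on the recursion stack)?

Galt→Hilo

DFS from Jade (visiting each vertex's neighbors in the order listed); mark gray on enter, black on exit:
Jade gray
  Hilo gray
    Dover gray
      Kent gray
      Kent black
      Mesa gray
        Mesa→Kent: Kent black — skip
      Mesa black
    Dover black
    Fargo gray
      Fargo→Mesa: Mesa black — skip
      Ashby gray
        Lodi gray
          Lodi→Mesa: Mesa black — skip
        Lodi black
        Galt gray
          Galt→Mesa: Mesa black — skip
          Galt→Hilo: Hilo is gray → back edge
First back edge: Galt → Hilo.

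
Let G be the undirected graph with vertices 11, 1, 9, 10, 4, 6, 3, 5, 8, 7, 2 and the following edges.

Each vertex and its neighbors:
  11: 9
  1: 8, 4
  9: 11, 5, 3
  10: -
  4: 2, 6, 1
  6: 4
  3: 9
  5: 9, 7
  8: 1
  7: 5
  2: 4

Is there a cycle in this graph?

DFS, tracking each vertex's parent; an edge to a visited non-parent vertex closes a cycle.
Start from 6:
visit 6 (parent –)
  visit 4 (parent 6)
    visit 2 (parent 4)
      2–4: parent, skip
    4–6: parent, skip
    visit 1 (parent 4)
      visit 8 (parent 1)
        8–1: parent, skip
      1–4: parent, skip
visit 11 (parent –)
  visit 9 (parent 11)
    9–11: parent, skip
    visit 5 (parent 9)
      5–9: parent, skip
      visit 7 (parent 5)
        7–5: parent, skip
    visit 3 (parent 9)
      3–9: parent, skip
visit 10 (parent –)
No non-parent visited neighbor found — the graph is a forest.

No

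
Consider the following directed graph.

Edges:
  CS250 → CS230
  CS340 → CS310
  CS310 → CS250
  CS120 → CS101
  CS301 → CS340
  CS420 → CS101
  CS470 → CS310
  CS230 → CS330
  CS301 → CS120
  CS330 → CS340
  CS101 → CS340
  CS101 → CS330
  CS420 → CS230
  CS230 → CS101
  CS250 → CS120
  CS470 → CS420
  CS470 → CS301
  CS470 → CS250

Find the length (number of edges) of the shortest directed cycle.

5

For each vertex v, BFS finds the shortest path from v back to v.
The shortest such closed walk is CS120 → CS101 → CS340 → CS310 → CS250 → CS120, length 5.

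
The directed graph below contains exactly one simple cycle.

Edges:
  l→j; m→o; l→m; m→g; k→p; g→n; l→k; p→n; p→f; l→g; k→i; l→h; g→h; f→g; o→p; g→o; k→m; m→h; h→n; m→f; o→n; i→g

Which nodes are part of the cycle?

f, g, o, p

DFS with gray/black marking from p:
p gray
  n gray
  n black
  f gray
    g gray
      h gray
        h→n: n black — skip
      h black
      o gray
        o→p: p is gray → back edge
Back edge closes the cycle p → f → g → o → p; its vertices are {f, g, o, p}.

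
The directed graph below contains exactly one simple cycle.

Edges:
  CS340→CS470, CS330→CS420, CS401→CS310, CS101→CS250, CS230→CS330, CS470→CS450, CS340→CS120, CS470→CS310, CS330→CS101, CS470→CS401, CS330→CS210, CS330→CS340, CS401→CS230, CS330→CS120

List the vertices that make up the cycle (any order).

DFS with gray/black marking from CS230:
CS230 gray
  CS330 gray
    CS210 gray
    CS210 black
    CS340 gray
      CS470 gray
        CS401 gray
          CS310 gray
          CS310 black
          CS401→CS230: CS230 is gray → back edge
Back edge closes the cycle CS230 → CS330 → CS340 → CS470 → CS401 → CS230; its vertices are {CS230, CS330, CS340, CS401, CS470}.

CS230, CS330, CS340, CS401, CS470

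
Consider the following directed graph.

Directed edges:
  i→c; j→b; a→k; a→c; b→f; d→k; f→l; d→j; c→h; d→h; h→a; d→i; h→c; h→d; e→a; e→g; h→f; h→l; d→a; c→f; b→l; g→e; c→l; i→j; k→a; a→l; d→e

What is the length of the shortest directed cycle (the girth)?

For each vertex v, BFS finds the shortest path from v back to v.
The shortest such closed walk is d → h → d, length 2.

2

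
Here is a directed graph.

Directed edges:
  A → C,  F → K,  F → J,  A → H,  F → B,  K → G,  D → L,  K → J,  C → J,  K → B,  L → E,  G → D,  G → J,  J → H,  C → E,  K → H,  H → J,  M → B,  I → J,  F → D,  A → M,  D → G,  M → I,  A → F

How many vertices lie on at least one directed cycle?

4

A vertex is on a directed cycle iff it belongs to a strongly connected component of size ≥ 2 (or has a self-loop).
The vertices on cycles are {D, G, H, J} — 4 in total.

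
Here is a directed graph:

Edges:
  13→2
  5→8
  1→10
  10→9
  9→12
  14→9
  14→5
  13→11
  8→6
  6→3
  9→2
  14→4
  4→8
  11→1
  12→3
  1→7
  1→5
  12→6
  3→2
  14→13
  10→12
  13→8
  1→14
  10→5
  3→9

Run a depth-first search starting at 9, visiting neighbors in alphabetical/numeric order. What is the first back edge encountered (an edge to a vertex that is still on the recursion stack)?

3→9

DFS from 9 (visiting neighbors in alphabetical/numeric order); mark gray on enter, black on exit:
9 gray
  2 gray
  2 black
  12 gray
    3 gray
      3→2: 2 black — skip
      3→9: 9 is gray → back edge
First back edge: 3 → 9.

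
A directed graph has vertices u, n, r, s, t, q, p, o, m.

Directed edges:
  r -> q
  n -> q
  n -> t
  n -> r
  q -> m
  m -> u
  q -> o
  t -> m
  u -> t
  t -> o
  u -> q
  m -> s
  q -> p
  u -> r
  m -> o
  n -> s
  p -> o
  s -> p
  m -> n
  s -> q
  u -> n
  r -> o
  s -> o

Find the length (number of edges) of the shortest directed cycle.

3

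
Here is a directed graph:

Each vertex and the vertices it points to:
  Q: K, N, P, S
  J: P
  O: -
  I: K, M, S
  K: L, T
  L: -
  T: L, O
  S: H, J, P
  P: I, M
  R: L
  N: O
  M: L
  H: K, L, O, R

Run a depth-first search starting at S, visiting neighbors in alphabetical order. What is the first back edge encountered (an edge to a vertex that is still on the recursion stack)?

I→S

DFS from S (visiting neighbors in alphabetical order); mark gray on enter, black on exit:
S gray
  H gray
    K gray
      L gray
      L black
      T gray
        T→L: L black — skip
        O gray
        O black
      T black
    K black
    H→L: L black — skip
    H→O: O black — skip
    R gray
      R→L: L black — skip
    R black
  H black
  J gray
    P gray
      I gray
        I→K: K black — skip
        M gray
          M→L: L black — skip
        M black
        I→S: S is gray → back edge
First back edge: I → S.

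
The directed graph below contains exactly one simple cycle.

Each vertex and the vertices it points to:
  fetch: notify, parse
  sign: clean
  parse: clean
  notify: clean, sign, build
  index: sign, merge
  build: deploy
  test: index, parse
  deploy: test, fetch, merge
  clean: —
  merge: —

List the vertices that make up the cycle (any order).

DFS with gray/black marking from notify:
notify gray
  clean gray
  clean black
  sign gray
    sign→clean: clean black — skip
  sign black
  build gray
    deploy gray
      test gray
        index gray
          index→sign: sign black — skip
          merge gray
          merge black
        index black
        parse gray
          parse→clean: clean black — skip
        parse black
      test black
      fetch gray
        fetch→notify: notify is gray → back edge
Back edge closes the cycle notify → build → deploy → fetch → notify; its vertices are {build, fetch, deploy, notify}.

build, fetch, deploy, notify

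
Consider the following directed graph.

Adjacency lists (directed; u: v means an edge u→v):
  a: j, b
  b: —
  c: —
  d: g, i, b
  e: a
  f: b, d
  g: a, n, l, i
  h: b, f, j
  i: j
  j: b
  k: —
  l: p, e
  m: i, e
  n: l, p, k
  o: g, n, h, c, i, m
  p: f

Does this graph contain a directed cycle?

Yes

DFS with white/gray/black marking, starting from a:
a gray
  j gray
    b gray
    b black
  j black
  a→b: b black — skip
a black
c gray
c black
d gray
  g gray
    g→a: a black — skip
    n gray
      l gray
        p gray
          f gray
            f→b: b black — skip
            f→d: d is gray → back edge
Back edge found, so a cycle exists: d → g → n → l → p → f → d.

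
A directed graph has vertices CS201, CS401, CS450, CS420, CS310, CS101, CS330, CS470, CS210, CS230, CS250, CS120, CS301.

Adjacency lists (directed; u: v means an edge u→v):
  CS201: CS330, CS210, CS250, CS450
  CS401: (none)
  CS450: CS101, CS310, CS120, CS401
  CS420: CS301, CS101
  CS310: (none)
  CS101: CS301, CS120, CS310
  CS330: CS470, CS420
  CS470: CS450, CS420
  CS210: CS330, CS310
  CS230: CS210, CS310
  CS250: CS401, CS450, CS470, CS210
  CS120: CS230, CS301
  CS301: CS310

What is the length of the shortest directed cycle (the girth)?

6

For each vertex v, BFS finds the shortest path from v back to v.
The shortest such closed walk is CS330 → CS470 → CS450 → CS120 → CS230 → CS210 → CS330, length 6.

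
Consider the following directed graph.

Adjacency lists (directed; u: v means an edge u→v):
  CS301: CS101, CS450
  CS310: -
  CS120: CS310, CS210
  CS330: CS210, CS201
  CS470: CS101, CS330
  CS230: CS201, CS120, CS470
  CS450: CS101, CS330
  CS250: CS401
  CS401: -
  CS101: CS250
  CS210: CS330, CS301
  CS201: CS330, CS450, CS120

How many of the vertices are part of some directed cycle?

A vertex is on a directed cycle iff it belongs to a strongly connected component of size ≥ 2 (or has a self-loop).
The vertices on cycles are {CS120, CS201, CS210, CS301, CS330, CS450} — 6 in total.

6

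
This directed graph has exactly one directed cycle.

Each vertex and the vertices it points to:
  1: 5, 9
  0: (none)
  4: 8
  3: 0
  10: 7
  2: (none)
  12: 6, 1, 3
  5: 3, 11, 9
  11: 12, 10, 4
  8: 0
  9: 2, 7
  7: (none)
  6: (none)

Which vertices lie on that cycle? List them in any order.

DFS with gray/black marking from 11:
11 gray
  12 gray
    6 gray
    6 black
    1 gray
      5 gray
        3 gray
          0 gray
          0 black
        3 black
        5→11: 11 is gray → back edge
Back edge closes the cycle 11 → 12 → 1 → 5 → 11; its vertices are {1, 5, 11, 12}.

1, 5, 11, 12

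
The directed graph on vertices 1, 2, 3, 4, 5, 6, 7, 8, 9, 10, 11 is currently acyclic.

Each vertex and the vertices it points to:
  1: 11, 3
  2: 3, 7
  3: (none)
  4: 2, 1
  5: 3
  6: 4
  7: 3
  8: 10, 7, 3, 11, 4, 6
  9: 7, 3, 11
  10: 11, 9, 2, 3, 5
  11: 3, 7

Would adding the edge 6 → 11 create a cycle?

No

Adding 6→11 creates a cycle iff 11 can already reach 6.
Explore from 11: no path reaches 6. The graph stays acyclic.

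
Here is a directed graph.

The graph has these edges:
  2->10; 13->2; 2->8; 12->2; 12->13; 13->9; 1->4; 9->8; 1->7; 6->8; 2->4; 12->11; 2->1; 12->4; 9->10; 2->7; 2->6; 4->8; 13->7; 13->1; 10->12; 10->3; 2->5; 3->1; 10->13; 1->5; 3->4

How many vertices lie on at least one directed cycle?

A vertex is on a directed cycle iff it belongs to a strongly connected component of size ≥ 2 (or has a self-loop).
The vertices on cycles are {2, 9, 10, 12, 13} — 5 in total.

5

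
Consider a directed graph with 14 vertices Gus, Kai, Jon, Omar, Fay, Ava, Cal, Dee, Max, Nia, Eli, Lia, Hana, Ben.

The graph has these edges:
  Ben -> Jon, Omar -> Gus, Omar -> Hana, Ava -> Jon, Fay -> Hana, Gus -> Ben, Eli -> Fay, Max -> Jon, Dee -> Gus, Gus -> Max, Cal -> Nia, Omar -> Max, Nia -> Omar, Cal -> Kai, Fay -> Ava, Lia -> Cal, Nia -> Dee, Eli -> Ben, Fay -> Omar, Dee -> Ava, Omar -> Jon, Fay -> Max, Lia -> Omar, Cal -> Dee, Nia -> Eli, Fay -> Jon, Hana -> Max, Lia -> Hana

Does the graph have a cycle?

No

DFS with white/gray/black marking, starting from Hana:
Hana gray
  Max gray
    Jon gray
    Jon black
  Max black
Hana black
Gus gray
  Gus→Max: Max black — skip
  Ben gray
    Ben→Jon: Jon black — skip
  Ben black
Gus black
Kai gray
Kai black
Omar gray
  Omar→Gus: Gus black — skip
  Omar→Max: Max black — skip
  Omar→Jon: Jon black — skip
  Omar→Hana: Hana black — skip
Omar black
Fay gray
  Fay→Omar: Omar black — skip
  Fay→Max: Max black — skip
  Fay→Jon: Jon black — skip
  Fay→Hana: Hana black — skip
  Ava gray
    Ava→Jon: Jon black — skip
  Ava black
Fay black
Cal gray
  Dee gray
    Dee→Gus: Gus black — skip
    Dee→Ava: Ava black — skip
  Dee black
  Nia gray
    Eli gray
      Eli→Ben: Ben black — skip
      Eli→Fay: Fay black — skip
    Eli black
    Nia→Omar: Omar black — skip
    Nia→Dee: Dee black — skip
  Nia black
  Cal→Kai: Kai black — skip
Cal black
Lia gray
  Lia→Omar: Omar black — skip
  Lia→Cal: Cal black — skip
  Lia→Hana: Hana black — skip
Lia black
Every edge goes to a white or black vertex — no back edge, so the graph is acyclic.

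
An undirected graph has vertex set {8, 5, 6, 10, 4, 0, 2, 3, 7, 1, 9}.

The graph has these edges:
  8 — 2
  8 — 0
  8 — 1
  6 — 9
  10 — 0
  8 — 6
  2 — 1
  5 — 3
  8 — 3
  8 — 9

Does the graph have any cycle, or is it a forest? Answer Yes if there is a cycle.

Yes

DFS, tracking each vertex's parent; an edge to a visited non-parent vertex closes a cycle.
Start from 3:
visit 3 (parent –)
  visit 8 (parent 3)
    visit 6 (parent 8)
      6–8: parent, skip
      visit 9 (parent 6)
        9–6: parent, skip
        9–8: 8 visited and ≠ parent → cycle
Cycle: 8 – 6 – 9 – 8.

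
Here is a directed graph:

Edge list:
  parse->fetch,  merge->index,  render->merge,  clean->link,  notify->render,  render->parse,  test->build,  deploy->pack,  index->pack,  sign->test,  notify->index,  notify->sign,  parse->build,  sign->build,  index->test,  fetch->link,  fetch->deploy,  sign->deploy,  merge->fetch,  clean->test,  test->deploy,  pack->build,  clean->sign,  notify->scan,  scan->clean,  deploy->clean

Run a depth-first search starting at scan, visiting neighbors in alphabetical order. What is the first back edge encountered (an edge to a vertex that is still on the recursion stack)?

DFS from scan (visiting neighbors in alphabetical order); mark gray on enter, black on exit:
scan gray
  clean gray
    link gray
    link black
    sign gray
      build gray
      build black
      deploy gray
        deploy→clean: clean is gray → back edge
First back edge: deploy → clean.

deploy→clean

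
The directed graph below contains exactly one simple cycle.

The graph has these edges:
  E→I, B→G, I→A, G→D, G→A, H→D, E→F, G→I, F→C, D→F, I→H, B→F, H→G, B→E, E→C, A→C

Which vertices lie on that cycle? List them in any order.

G, H, I

DFS with gray/black marking from G:
G gray
  A gray
    C gray
    C black
  A black
  I gray
    H gray
      H→G: G is gray → back edge
Back edge closes the cycle G → I → H → G; its vertices are {G, H, I}.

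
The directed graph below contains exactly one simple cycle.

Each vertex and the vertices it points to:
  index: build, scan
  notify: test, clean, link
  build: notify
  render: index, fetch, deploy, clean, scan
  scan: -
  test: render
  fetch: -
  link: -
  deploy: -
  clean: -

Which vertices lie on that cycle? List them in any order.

DFS with gray/black marking from notify:
notify gray
  test gray
    render gray
      index gray
        build gray
          build→notify: notify is gray → back edge
Back edge closes the cycle notify → test → render → index → build → notify; its vertices are {test, build, index, notify, render}.

test, build, index, notify, render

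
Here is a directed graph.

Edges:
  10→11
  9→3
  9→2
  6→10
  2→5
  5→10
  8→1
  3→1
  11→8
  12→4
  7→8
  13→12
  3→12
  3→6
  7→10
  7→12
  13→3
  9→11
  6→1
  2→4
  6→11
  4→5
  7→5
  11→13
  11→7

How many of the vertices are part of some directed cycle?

9

A vertex is on a directed cycle iff it belongs to a strongly connected component of size ≥ 2 (or has a self-loop).
The vertices on cycles are {3, 4, 5, 6, 7, 10, 11, 12, 13} — 9 in total.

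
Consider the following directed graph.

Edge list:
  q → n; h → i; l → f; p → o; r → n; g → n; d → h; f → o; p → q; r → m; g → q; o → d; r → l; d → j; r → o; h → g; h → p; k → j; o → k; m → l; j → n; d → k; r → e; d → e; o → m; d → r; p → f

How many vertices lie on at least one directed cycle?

8

A vertex is on a directed cycle iff it belongs to a strongly connected component of size ≥ 2 (or has a self-loop).
The vertices on cycles are {d, f, h, l, m, o, p, r} — 8 in total.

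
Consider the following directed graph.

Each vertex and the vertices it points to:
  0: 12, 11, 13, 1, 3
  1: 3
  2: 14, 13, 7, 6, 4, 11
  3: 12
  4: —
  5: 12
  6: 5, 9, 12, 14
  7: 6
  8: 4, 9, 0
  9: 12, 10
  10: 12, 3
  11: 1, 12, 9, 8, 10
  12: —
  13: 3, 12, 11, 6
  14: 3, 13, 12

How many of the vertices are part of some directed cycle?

A vertex is on a directed cycle iff it belongs to a strongly connected component of size ≥ 2 (or has a self-loop).
The vertices on cycles are {0, 6, 8, 11, 13, 14} — 6 in total.

6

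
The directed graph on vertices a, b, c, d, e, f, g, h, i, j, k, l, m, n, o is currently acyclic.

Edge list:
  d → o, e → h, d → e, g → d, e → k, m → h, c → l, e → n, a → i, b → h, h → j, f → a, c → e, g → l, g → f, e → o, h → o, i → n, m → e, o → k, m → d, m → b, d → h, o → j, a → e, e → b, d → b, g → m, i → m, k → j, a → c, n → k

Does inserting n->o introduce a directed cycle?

Adding n→o creates a cycle iff o can already reach n.
Explore from o: no path reaches n. The graph stays acyclic.

No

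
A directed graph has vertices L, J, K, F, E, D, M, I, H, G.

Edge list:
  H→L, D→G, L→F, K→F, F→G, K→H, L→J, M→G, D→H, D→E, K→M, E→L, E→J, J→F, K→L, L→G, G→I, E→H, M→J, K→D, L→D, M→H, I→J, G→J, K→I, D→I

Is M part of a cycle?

No

M lies on a cycle iff there is a path from M back to itself.
Exploring from M, it never reaches itself; equivalently, its strongly connected component is a singleton.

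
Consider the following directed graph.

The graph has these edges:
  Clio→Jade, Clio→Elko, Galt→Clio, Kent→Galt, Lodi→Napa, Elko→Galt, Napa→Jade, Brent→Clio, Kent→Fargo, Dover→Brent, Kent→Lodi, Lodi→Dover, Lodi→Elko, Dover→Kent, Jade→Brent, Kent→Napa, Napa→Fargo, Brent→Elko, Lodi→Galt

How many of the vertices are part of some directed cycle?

8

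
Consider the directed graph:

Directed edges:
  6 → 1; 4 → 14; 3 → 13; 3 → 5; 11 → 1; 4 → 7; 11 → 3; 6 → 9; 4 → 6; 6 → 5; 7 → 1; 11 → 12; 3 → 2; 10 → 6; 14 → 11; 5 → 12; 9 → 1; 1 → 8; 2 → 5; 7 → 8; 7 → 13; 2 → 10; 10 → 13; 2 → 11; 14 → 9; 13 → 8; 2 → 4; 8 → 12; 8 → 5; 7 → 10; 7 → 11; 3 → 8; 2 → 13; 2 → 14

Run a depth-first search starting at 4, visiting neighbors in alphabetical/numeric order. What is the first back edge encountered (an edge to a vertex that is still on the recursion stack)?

2->4

DFS from 4 (visiting neighbors in alphabetical/numeric order); mark gray on enter, black on exit:
4 gray
  6 gray
    1 gray
      8 gray
        5 gray
          12 gray
          12 black
        5 black
        8→12: 12 black — skip
      8 black
    1 black
    6→5: 5 black — skip
    9 gray
      9→1: 1 black — skip
    9 black
  6 black
  7 gray
    7→1: 1 black — skip
    7→8: 8 black — skip
    10 gray
      10→6: 6 black — skip
      13 gray
        13→8: 8 black — skip
      13 black
    10 black
    11 gray
      11→1: 1 black — skip
      3 gray
        2 gray
          2→4: 4 is gray → back edge
First back edge: 2 → 4.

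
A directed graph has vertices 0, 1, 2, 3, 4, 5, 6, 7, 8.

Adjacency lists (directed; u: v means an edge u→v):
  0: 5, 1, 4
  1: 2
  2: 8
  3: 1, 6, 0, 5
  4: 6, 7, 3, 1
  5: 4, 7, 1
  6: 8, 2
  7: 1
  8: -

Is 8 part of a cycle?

8 lies on a cycle iff there is a path from 8 back to itself.
Exploring from 8, it never reaches itself; equivalently, its strongly connected component is a singleton.

No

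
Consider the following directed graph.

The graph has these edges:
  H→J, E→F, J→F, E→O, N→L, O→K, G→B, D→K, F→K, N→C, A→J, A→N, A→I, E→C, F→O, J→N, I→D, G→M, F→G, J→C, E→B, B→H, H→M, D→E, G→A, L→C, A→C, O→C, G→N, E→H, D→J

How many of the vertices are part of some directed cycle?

9

A vertex is on a directed cycle iff it belongs to a strongly connected component of size ≥ 2 (or has a self-loop).
The vertices on cycles are {A, B, D, E, F, G, H, I, J} — 9 in total.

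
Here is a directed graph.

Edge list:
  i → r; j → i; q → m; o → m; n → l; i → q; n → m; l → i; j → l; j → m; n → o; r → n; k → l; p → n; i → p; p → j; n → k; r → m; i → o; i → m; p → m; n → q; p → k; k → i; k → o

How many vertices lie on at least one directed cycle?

A vertex is on a directed cycle iff it belongs to a strongly connected component of size ≥ 2 (or has a self-loop).
The vertices on cycles are {i, j, k, l, n, p, r} — 7 in total.

7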